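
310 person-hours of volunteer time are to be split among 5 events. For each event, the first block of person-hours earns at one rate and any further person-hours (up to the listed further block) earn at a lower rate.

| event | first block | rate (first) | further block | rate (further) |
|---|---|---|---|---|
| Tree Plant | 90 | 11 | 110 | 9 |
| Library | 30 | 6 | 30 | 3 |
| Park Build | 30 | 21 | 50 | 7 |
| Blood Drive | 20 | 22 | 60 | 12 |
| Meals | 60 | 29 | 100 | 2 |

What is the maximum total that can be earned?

Rank every tier by rate: Meals/tier1 29 > Blood Drive/tier1 22 > Park Build/tier1 21 > Blood Drive/tier2 12 > Tree Plant/tier1 11 > Tree Plant/tier2 9 > Park Build/tier2 7 > Library/tier1 6 > Library/tier2 3 > Meals/tier2 2.
Meals/tier1 (29): +60 ; 250 left.
Blood Drive/tier1 (22): +20 ; 230 left.
Park Build tier1 at 21: fill all 30 ; 200 left.
Blood Drive/tier2 (12): +60 ; 140 left.
Tree Plant tier1 at 11: fill all 90 ; 50 left.
Tree Plant tier2 at 9: only 50 left, fill 50.
Total = 29×60 + 22×20 + 21×30 + 12×60 + 11×90 + 9×50 = 4970.

4970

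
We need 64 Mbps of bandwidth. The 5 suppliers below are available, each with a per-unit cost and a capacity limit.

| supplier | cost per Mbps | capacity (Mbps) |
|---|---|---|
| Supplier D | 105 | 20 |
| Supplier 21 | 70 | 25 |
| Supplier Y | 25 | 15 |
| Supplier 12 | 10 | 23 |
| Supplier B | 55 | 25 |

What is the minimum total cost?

Cheapest first:
Supplier 12 (10): use full 23 ; 41 Mbps to go.
Take 15 from Supplier Y at 25 ; need 26 more.
Supplier B at 55: take all 25 Mbps ; 1 still needed.
Supplier 21 (70): take the remaining 1 ; done.
Supplier D: unused.
Cost = 23×10 + 15×25 + 25×55 + 1×70 = 2050.

2050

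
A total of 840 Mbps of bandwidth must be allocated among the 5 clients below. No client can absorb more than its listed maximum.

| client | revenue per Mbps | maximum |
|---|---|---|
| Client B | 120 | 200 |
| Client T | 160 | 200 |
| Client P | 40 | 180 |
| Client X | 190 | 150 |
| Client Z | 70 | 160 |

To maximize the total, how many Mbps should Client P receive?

130

Highest revenue per Mbps first: Client X 190 > Client T 160 > Client B 120 > Client Z 70 > Client P 40.
Client X takes 150 to reach its cap of 150 — 690 left.
Give Client T 200 to hit its cap of 200 — 490 left.
Client B: +200 to 200 (cap) — 290 left.
Client Z: +160 to 160 (cap) — 130 left.
Client P: +130 (room for 180) → 130. Pool exhausted.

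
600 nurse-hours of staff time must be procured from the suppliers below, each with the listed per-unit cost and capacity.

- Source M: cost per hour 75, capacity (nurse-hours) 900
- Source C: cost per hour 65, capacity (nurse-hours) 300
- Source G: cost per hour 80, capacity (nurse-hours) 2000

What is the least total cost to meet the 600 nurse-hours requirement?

Use suppliers in increasing cost order.
Take 300 from Source C at 65 ; need 300 more.
Take 300 from Source M at 75 to finish.
Source G: unused.
Cost = 300×65 + 300×75 = 42000.

42000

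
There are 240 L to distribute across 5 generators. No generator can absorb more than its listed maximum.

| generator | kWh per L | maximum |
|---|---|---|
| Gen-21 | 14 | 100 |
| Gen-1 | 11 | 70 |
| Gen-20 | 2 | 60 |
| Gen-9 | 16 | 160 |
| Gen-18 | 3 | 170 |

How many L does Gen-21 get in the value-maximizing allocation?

80

Rank by kWh per L: Gen-9 16 > Gen-21 14 > Gen-1 11 > Gen-18 3 > Gen-20 2.
Gen-9: +160 to 160 (cap) → 80 left.
Gen-21: +80 (room for 100) → 80. Pool exhausted.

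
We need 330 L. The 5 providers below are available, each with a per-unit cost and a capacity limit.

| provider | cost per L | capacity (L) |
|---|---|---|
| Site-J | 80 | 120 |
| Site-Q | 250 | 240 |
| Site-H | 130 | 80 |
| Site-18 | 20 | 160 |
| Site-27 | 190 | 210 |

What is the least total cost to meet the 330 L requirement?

Use providers in increasing cost order.
Take 160 from Site-18 at 20 → need 170 more.
Take 120 from Site-J at 80 → need 50 more.
Take 50 from Site-H at 130 to finish.
Site-27, Site-Q: unused.
Cost = 160×20 + 120×80 + 50×130 = 19300.

19300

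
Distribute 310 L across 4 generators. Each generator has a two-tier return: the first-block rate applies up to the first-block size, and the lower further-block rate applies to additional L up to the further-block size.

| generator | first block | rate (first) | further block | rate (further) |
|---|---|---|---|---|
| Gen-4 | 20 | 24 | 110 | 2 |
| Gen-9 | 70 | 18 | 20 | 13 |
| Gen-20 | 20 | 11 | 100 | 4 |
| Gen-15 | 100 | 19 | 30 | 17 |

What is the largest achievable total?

Order all 8 blocks by rate: Gen-4/first 24 > Gen-15/first 19 > Gen-9/first 18 > Gen-15/second 17 > Gen-9/second 13 > Gen-20/first 11 > Gen-20/second 4 > Gen-4/second 2.
Gen-4/first (24): +20 — 290 left.
Gen-15 first at 19: fill all 100 — 190 left.
Gen-9/first (18): +70 — 120 left.
Gen-15/second (17): +30 — 90 left.
Gen-9/second (13): +20 — 70 left.
Gen-20/first (11): +20 — 50 left.
Gen-20/second: +50 of 100 at 4; pool empty.
Total = 24×20 + 19×100 + 18×70 + 17×30 + 13×20 + 11×20 + 4×50 = 4830.

4830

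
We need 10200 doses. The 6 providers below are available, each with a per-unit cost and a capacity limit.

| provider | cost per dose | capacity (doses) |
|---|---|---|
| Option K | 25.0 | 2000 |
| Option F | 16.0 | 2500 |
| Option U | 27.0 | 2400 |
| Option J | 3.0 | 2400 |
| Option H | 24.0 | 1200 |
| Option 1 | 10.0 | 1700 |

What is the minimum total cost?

Cheapest first:
Option J at 3.0: take all 2400 doses — 7800 still needed.
Option 1 (10.0): use full 1700 — 6100 doses to go.
Option F at 16.0: take all 2500 doses — 3600 still needed.
Option H (24.0): use full 1200 — 2400 doses to go.
Option K (25.0): use full 2000 — 400 doses to go.
Take 400 from Option U at 27.0 to finish.
Cost = 2400×3.0 + 1700×10.0 + 2500×16.0 + 1200×24.0 + 2000×25.0 + 400×27.0 = 153800.

153800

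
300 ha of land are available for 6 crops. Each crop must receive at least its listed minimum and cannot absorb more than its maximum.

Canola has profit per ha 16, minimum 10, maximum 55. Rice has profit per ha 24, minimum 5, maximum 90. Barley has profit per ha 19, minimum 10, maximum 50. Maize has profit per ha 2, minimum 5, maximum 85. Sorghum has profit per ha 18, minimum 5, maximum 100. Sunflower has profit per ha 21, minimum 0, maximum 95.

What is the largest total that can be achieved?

6175

Meeting every minimum uses 10+5+10+5+5+0 = 35 ha, leaving 265.
Highest profit per ha first: Rice 24 > Sunflower 21 > Barley 19 > Sorghum 18 > Canola 16 > Maize 2.
Rice takes 85 more to reach its cap of 90 → 180 left.
Give Sunflower 95 more to hit its cap of 95 → 85 left.
Give Barley 40 more to hit its cap of 50 → 45 left.
Sorghum: +45 (room for 95) → 50. Pool exhausted.
Total = 16×10 + 24×90 + 19×50 + 2×5 + 18×50 + 21×95 = 6175.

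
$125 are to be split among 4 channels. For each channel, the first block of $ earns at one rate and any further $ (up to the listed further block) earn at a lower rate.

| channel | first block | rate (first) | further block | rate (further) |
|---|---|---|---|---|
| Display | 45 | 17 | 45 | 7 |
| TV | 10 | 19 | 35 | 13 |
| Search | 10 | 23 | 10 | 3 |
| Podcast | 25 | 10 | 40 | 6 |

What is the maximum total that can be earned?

Order all 8 blocks by rate: Search/T1 23 > TV/T1 19 > Display/T1 17 > TV/T2 13 > Podcast/T1 10 > Display/T2 7 > Podcast/T2 6 > Search/T2 3.
Fill Search T1 block (10 at 23) ; 115 left.
TV T1 at 19: fill all 10 ; 105 left.
Display/T1 (17): +45 ; 60 left.
Fill TV T2 block (35 at 13) ; 25 left.
Podcast/T1 (10): +25 ; 0 left.
Total = 23×10 + 19×10 + 17×45 + 13×35 + 10×25 = 1890.

1890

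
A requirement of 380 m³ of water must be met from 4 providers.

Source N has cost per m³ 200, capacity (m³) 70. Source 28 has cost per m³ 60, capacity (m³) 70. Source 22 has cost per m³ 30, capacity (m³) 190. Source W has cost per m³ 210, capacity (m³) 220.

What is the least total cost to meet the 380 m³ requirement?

Use providers in increasing cost order.
Source 22 at 30: take all 190 m³ ; 190 still needed.
Source 28 at 60: take all 70 m³ ; 120 still needed.
Source N (200): use full 70 ; 50 m³ to go.
Source W at 210: take 50 of its 220 ; requirement met.
Cost = 190×30 + 70×60 + 70×200 + 50×210 = 34400.

34400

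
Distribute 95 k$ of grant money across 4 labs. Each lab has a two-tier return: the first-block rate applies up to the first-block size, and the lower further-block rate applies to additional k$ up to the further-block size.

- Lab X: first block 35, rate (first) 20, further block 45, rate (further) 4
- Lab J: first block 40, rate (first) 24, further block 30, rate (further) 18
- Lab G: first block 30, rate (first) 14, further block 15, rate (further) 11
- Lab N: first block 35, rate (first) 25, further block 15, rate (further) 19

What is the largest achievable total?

2235

Order all 8 blocks by rate: Lab N/tier1 25 > Lab J/tier1 24 > Lab X/tier1 20 > Lab N/tier2 19 > Lab J/tier2 18 > Lab G/tier1 14 > Lab G/tier2 11 > Lab X/tier2 4.
Fill Lab N tier1 block (35 at 25) — 60 left.
Lab J tier1 at 24: fill all 40 — 20 left.
20 remain; put them into Lab X tier1 at 20.
Total = 25×35 + 24×40 + 20×20 = 2235.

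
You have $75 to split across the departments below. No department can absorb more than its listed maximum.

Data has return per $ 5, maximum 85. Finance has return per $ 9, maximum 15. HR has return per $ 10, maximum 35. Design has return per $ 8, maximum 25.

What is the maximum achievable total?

Highest return per $ first: HR 10 > Finance 9 > Design 8 > Data 5.
HR takes 35 to reach its cap of 35 ; 40 left.
Finance takes 15 to reach its cap of 15 ; 25 left.
Design: +25 to 25 (cap) ; 0 left.
Total = 9×15 + 10×35 + 8×25 = 685.

685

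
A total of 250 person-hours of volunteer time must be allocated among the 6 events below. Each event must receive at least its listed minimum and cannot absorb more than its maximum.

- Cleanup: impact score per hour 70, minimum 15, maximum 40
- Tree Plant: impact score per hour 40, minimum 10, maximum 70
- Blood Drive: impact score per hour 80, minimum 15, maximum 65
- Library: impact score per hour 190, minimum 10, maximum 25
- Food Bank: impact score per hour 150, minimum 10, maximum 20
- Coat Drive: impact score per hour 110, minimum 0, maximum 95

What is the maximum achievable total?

26250

Meeting every minimum uses 15+10+15+10+10+0 = 60 person-hours, leaving 190.
Rank by impact score per hour: Library 190 > Food Bank 150 > Coat Drive 110 > Blood Drive 80 > Cleanup 70 > Tree Plant 40.
Library takes 15 more to reach its cap of 25 ; 175 left.
Give Food Bank 10 more to hit its cap of 20 ; 165 left.
Coat Drive takes 95 more to reach its cap of 95 ; 70 left.
Blood Drive: +50 to 65 (cap) ; 20 left.
Cleanup has room for 25 more but only 20 remain, so it gets 35.
Total = 70×35 + 40×10 + 80×65 + 190×25 + 150×20 + 110×95 = 26250.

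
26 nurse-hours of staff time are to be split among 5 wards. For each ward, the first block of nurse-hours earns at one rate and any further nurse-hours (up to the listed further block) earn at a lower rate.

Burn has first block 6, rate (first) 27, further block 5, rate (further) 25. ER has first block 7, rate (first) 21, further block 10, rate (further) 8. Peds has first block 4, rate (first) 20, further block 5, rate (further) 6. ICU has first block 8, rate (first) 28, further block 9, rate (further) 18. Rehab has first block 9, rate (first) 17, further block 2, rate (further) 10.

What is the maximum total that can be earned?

658

Order all 10 blocks by rate: ICU/first 28 > Burn/first 27 > Burn/second 25 > ER/first 21 > Peds/first 20 > ICU/second 18 > Rehab/first 17 > Rehab/second 10 > ER/second 8 > Peds/second 6.
ICU first at 28: fill all 8 ; 18 left.
Burn first at 27: fill all 6 ; 12 left.
Burn/second (25): +5 ; 7 left.
ER first at 21: fill all 7 ; 0 left.
Total = 28×8 + 27×6 + 25×5 + 21×7 = 658.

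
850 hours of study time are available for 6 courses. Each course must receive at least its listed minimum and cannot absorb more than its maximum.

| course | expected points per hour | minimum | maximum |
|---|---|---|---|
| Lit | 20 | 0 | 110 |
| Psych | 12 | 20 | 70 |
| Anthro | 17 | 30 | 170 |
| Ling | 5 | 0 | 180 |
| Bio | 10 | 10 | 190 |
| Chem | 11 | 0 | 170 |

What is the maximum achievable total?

10400

Meeting every minimum uses 0+20+30+0+10+0 = 60 hours, leaving 790.
Order the courses by expected points per hour: Lit 20 > Anthro 17 > Psych 12 > Chem 11 > Bio 10 > Ling 5.
Give Lit 110 more to hit its cap of 110 → 680 left.
Give Anthro 140 more to hit its cap of 170 → 540 left.
Give Psych 50 more to hit its cap of 70 → 490 left.
Chem: +170 to 170 (cap) → 320 left.
Bio takes 180 more to reach its cap of 190 → 140 left.
Only 140 left; Ling takes them to reach 140.
Total = 20×110 + 12×70 + 17×170 + 5×140 + 10×190 + 11×170 = 10400.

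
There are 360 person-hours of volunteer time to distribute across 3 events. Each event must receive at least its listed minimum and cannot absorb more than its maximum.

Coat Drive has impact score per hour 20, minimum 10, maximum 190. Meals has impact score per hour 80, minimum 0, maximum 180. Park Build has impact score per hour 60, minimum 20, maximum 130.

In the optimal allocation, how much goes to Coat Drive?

Meeting every minimum uses 10+0+20 = 30 person-hours, leaving 330.
Rank by impact score per hour: Meals 80 > Park Build 60 > Coat Drive 20.
Give Meals 180 more to hit its cap of 180 ; 150 left.
Give Park Build 110 more to hit its cap of 130 ; 40 left.
Only 40 left; Coat Drive takes them to reach 50.

50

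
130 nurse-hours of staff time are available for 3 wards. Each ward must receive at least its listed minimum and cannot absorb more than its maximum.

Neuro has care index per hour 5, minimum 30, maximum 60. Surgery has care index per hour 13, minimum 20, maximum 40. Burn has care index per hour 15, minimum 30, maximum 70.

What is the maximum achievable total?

1590

Meeting every minimum uses 30+20+30 = 80 nurse-hours, leaving 50.
Highest care index per hour first: Burn 15 > Surgery 13 > Neuro 5.
Burn takes 40 more to reach its cap of 70 → 10 left.
Surgery has room for 20 more but only 10 remain, so it gets 30.
Total = 5×30 + 13×30 + 15×70 = 1590.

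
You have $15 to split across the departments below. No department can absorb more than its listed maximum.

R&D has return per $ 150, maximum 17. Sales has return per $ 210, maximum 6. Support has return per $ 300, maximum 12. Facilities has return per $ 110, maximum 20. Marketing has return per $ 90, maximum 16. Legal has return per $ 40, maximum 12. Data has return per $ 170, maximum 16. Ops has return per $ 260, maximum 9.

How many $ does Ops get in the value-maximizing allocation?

3

Order the departments by return per $: Support 300 > Ops 260 > Sales 210 > Data 170 > R&D 150 > Facilities 110 > Marketing 90 > Legal 40.
Support takes 12 to reach its cap of 12 ; 3 left.
Ops has room for 9 but only 3 remain, so it gets 3.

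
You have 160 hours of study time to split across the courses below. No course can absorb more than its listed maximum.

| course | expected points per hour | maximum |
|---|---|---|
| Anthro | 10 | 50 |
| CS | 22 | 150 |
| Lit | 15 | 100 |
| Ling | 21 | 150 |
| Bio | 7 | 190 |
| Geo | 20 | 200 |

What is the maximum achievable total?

3510

Highest expected points per hour first: CS 22 > Ling 21 > Geo 20 > Lit 15 > Anthro 10 > Bio 7.
Give CS 150 to hit its cap of 150 ; 10 left.
Ling has room for 150 but only 10 remain, so it gets 10.
Total = 22×150 + 21×10 = 3510.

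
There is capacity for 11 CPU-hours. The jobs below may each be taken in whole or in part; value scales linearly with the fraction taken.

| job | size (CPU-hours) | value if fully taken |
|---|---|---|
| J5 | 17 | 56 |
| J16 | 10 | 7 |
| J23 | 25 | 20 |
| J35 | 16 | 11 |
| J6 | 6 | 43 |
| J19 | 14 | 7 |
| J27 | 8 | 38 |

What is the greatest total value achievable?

66.75

Best value per unit of size first: J6 43/6≈7.17, J27 38/8≈4.75, J5 56/17≈3.29, J23 20/25≈0.8, J16 7/10≈0.7, J35 11/16≈0.688, J19 7/14≈0.5.
Take all of J6 (6 CPU-hours, value 43) → 5 CPU-hours left.
5 CPU-hours left: a 5/8 share of J27 gives 38×5/8 = 23.75.
Total value = 66.75.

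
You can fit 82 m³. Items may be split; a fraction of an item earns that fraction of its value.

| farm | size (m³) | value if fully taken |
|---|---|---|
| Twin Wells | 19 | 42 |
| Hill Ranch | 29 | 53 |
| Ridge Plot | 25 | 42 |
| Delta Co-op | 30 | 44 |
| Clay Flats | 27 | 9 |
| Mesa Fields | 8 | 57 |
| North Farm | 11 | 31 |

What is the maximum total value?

208.2

Rank by value-to-size ratio: Mesa Fields 57/8≈7.12, North Farm 31/11≈2.82, Twin Wells 42/19≈2.21, Hill Ranch 53/29≈1.83, Ridge Plot 42/25≈1.68, Delta Co-op 44/30≈1.47, Clay Flats 9/27≈0.333.
All 8 m³ of Mesa Fields fit (value 57) — 74 remain.
All 11 m³ of North Farm fit (value 31) — 63 remain.
All 19 m³ of Twin Wells fit (value 42) — 44 remain.
Hill Ranch: take in full, 29 m³ for value 53 — 15 left.
Only 15 m³ remain; take 15/25 of Ridge Plot for value 42×15/25 = 25.2.
Total value = 208.2.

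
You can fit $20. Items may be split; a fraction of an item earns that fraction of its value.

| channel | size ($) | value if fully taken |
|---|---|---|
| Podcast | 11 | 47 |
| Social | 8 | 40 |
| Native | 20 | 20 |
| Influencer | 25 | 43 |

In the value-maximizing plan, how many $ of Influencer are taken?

1

Best value per unit of size first: Social 40/8≈5, Podcast 47/11≈4.27, Influencer 43/25≈1.72, Native 20/20≈1.
Social: take in full, 8 $ for value 40 ; 12 left.
Take all of Podcast (11 $, value 47) ; 1 $ left.
Only 1 $ remain; take 1/25 of Influencer for value 43×1/25 = 1.72.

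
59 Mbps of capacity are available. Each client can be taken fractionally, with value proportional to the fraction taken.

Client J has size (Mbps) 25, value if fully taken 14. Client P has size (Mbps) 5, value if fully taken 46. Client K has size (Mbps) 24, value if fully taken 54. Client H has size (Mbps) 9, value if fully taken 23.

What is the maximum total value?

Sort by value density: Client P 46/5≈9.2, Client H 23/9≈2.56, Client K 54/24≈2.25, Client J 14/25≈0.56.
Take all of Client P (5 Mbps, value 46) — 54 Mbps left.
Take all of Client H (9 Mbps, value 23) — 45 Mbps left.
Client K: take in full, 24 Mbps for value 54 — 21 left.
Only 21 Mbps remain; take 21/25 of Client J for value 14×21/25 = 11.76.
Total value = 134.76.

134.76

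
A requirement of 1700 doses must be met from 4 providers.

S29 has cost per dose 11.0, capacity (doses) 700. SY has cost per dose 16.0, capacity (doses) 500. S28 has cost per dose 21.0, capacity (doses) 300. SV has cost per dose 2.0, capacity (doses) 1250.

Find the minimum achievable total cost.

Cheapest first:
SV at 2.0: take all 1250 doses — 450 still needed.
S29 at 11.0: take 450 of its 700 — requirement met.
SY, S28: unused.
Cost = 1250×2.0 + 450×11.0 = 7450.

7450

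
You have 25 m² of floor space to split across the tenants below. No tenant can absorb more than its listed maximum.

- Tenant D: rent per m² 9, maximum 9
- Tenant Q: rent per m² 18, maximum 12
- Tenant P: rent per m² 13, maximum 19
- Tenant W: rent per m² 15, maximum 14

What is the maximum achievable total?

411

Order the tenants by rent per m²: Tenant Q 18 > Tenant W 15 > Tenant P 13 > Tenant D 9.
Give Tenant Q 12 to hit its cap of 12 — 13 left.
Tenant W: +13 (room for 14) → 13. Pool exhausted.
Total = 18×12 + 15×13 = 411.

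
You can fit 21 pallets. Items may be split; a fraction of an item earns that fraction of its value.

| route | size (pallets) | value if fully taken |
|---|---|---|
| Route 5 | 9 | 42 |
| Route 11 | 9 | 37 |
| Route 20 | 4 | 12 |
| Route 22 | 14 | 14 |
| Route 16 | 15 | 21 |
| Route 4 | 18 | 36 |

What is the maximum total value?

88

Best value per unit of size first: Route 5 42/9≈4.67, Route 11 37/9≈4.11, Route 20 12/4≈3, Route 4 36/18≈2, Route 16 21/15≈1.4, Route 22 14/14≈1.
All 9 pallets of Route 5 fit (value 42) — 12 remain.
All 9 pallets of Route 11 fit (value 37) — 3 remain.
Fill the last 3 pallets with part of Route 20: 3/4 of it earns 9.
Total value = 88.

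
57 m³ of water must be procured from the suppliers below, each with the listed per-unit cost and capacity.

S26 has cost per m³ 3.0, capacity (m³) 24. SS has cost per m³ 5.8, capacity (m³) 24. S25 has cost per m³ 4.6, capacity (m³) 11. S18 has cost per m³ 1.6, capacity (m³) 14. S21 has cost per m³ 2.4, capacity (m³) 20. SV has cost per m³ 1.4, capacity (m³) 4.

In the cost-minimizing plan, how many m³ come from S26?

Cheapest first:
Take 4 from SV at 1.4 ; need 53 more.
S18 at 1.6: take all 14 m³ ; 39 still needed.
S21 (2.4): use full 20 ; 19 m³ to go.
Take 19 from S26 at 3.0 to finish.
S25, SS: unused.

19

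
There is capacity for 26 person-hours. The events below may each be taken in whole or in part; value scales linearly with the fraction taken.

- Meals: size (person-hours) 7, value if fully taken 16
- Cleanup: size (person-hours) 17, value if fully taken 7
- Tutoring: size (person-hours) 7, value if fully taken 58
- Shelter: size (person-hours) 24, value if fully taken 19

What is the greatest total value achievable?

83.5

Rank by value-to-size ratio: Tutoring 58/7≈8.29, Meals 16/7≈2.29, Shelter 19/24≈0.792, Cleanup 7/17≈0.412.
Tutoring: take in full, 7 person-hours for value 58 → 19 left.
All 7 person-hours of Meals fit (value 16) → 12 remain.
Fill the last 12 person-hours with part of Shelter: 12/24 of it earns 9.5.
Total value = 83.5.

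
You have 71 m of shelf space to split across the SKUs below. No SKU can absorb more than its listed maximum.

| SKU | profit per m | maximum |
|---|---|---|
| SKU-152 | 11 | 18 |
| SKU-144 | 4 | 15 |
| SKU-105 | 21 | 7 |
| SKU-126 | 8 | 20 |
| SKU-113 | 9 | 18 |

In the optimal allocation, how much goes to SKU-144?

Order the SKUs by profit per m: SKU-105 21 > SKU-152 11 > SKU-113 9 > SKU-126 8 > SKU-144 4.
Give SKU-105 7 to hit its cap of 7 → 64 left.
SKU-152: +18 to 18 (cap) → 46 left.
SKU-113: +18 to 18 (cap) → 28 left.
Give SKU-126 20 to hit its cap of 20 → 8 left.
Only 8 left; SKU-144 takes them to reach 8.

8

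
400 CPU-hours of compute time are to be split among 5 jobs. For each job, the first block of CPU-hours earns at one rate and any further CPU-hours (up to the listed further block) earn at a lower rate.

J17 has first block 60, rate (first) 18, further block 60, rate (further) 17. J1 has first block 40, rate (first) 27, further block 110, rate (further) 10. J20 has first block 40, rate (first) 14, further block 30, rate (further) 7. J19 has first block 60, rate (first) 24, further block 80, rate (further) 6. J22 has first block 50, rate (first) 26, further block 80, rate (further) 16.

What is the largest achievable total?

Order all 10 blocks by rate: J1/tier1 27 > J22/tier1 26 > J19/tier1 24 > J17/tier1 18 > J17/tier2 17 > J22/tier2 16 > J20/tier1 14 > J1/tier2 10 > J20/tier2 7 > J19/tier2 6.
Fill J1 tier1 block (40 at 27) — 360 left.
Fill J22 tier1 block (50 at 26) — 310 left.
J19/tier1 (24): +60 — 250 left.
Fill J17 tier1 block (60 at 18) — 190 left.
J17 tier2 at 17: fill all 60 — 130 left.
Fill J22 tier2 block (80 at 16) — 50 left.
Fill J20 tier1 block (40 at 14) — 10 left.
10 remain; put them into J1 tier2 at 10.
Total = 27×40 + 26×50 + 24×60 + 18×60 + 17×60 + 16×80 + 14×40 + 10×10 = 7860.

7860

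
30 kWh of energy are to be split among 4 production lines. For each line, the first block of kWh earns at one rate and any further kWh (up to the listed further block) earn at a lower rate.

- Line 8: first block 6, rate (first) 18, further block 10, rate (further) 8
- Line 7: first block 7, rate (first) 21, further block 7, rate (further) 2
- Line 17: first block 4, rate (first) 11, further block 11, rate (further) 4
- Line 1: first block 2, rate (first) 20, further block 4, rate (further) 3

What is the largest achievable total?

423

Rank every tier by rate: Line 7/tier1 21 > Line 1/tier1 20 > Line 8/tier1 18 > Line 17/tier1 11 > Line 8/tier2 8 > Line 17/tier2 4 > Line 1/tier2 3 > Line 7/tier2 2.
Fill Line 7 tier1 block (7 at 21) → 23 left.
Line 1 tier1 at 20: fill all 2 → 21 left.
Fill Line 8 tier1 block (6 at 18) → 15 left.
Line 17 tier1 at 11: fill all 4 → 11 left.
Fill Line 8 tier2 block (10 at 8) → 1 left.
Line 17/tier2: +1 of 11 at 4; pool empty.
Total = 21×7 + 20×2 + 18×6 + 11×4 + 8×10 + 4×1 = 423.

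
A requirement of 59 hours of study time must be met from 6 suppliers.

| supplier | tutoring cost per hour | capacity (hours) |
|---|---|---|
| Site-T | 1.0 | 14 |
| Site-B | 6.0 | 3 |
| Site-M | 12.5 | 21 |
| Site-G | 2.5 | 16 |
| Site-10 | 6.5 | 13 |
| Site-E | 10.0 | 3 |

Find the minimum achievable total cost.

Fill from the cheapest supplier first.
Site-T at 1.0: take all 14 hours ; 45 still needed.
Take 16 from Site-G at 2.5 ; need 29 more.
Site-B at 6.0: take all 3 hours ; 26 still needed.
Take 13 from Site-10 at 6.5 ; need 13 more.
Site-E (10.0): use full 3 ; 10 hours to go.
Site-M (12.5): take the remaining 10 ; done.
Cost = 14×1.0 + 16×2.5 + 3×6.0 + 13×6.5 + 3×10.0 + 10×12.5 = 311.5.

311.5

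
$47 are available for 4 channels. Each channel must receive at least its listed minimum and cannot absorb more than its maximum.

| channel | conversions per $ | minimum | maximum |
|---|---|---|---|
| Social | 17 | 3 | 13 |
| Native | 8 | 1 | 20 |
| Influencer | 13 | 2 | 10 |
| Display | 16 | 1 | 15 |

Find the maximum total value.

Meeting every minimum uses 3+1+2+1 = 7 $, leaving 40.
Highest conversions per $ first: Social 17 > Display 16 > Influencer 13 > Native 8.
Give Social 10 more to hit its cap of 13 ; 30 left.
Display takes 14 more to reach its cap of 15 ; 16 left.
Influencer: +8 to 10 (cap) ; 8 left.
Native: +8 (room for 19) → 9. Pool exhausted.
Total = 17×13 + 8×9 + 13×10 + 16×15 = 663.

663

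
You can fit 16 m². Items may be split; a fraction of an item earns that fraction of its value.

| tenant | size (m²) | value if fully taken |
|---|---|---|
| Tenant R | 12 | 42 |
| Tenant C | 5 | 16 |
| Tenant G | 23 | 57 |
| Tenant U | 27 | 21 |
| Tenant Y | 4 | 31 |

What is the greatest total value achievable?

Sort by value density: Tenant Y 31/4≈7.75, Tenant R 42/12≈3.5, Tenant C 16/5≈3.2, Tenant G 57/23≈2.48, Tenant U 21/27≈0.778.
Take all of Tenant Y (4 m², value 31) → 12 m² left.
Tenant R: take in full, 12 m² for value 42 → 0 left.
Total value = 73.

73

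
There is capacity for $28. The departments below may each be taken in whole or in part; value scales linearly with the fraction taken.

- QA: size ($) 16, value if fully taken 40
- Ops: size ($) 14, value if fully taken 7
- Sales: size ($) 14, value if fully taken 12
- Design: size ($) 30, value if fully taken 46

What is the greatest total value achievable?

58.4

Rank by value-to-size ratio: QA 40/16≈2.5, Design 46/30≈1.53, Sales 12/14≈0.857, Ops 7/14≈0.5.
Take all of QA (16 $, value 40) — 12 $ left.
Fill the last 12 $ with part of Design: 12/30 of it earns 18.4.
Total value = 58.4.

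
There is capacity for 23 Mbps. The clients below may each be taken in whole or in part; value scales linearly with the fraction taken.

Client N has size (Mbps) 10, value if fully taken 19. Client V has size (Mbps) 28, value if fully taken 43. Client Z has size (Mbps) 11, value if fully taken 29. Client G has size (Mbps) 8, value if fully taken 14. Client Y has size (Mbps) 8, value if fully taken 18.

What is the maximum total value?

54.6

Sort by value density: Client Z 29/11≈2.64, Client Y 18/8≈2.25, Client N 19/10≈1.9, Client G 14/8≈1.75, Client V 43/28≈1.54.
Client Z: take in full, 11 Mbps for value 29 → 12 left.
All 8 Mbps of Client Y fit (value 18) → 4 remain.
Only 4 Mbps remain; take 4/10 of Client N for value 19×4/10 = 7.6.
Total value = 54.6.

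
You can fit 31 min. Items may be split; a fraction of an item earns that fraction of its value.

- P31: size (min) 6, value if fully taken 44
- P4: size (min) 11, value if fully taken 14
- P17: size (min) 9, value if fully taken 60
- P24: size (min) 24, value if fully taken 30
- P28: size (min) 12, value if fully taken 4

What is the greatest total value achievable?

124.25

Rank by value-to-size ratio: P31 44/6≈7.33, P17 60/9≈6.67, P4 14/11≈1.27, P24 30/24≈1.25, P28 4/12≈0.333.
Take all of P31 (6 min, value 44) → 25 min left.
All 9 min of P17 fit (value 60) → 16 remain.
Take all of P4 (11 min, value 14) → 5 min left.
Only 5 min remain; take 5/24 of P24 for value 30×5/24 = 6.25.
Total value = 124.25.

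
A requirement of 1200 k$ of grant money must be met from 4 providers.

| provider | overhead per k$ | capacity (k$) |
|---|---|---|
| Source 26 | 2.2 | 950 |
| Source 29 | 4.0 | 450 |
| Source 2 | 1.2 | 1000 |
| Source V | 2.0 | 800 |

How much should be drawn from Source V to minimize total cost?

200

Fill from the cheapest provider first.
Source 2 (1.2): use full 1000 → 200 k$ to go.
Source V (2.0): take the remaining 200 → done.
Source 26, Source 29: unused.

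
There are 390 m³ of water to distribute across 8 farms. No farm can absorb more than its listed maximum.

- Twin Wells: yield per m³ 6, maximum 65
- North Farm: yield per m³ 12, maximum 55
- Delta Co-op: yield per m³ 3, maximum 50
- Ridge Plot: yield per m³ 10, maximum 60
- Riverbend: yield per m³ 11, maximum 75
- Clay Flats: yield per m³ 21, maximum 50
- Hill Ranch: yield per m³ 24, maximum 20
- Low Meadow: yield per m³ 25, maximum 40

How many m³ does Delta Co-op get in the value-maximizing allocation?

Order the farms by yield per m³: Low Meadow 25 > Hill Ranch 24 > Clay Flats 21 > North Farm 12 > Riverbend 11 > Ridge Plot 10 > Twin Wells 6 > Delta Co-op 3.
Low Meadow takes 40 to reach its cap of 40 ; 350 left.
Give Hill Ranch 20 to hit its cap of 20 ; 330 left.
Give Clay Flats 50 to hit its cap of 50 ; 280 left.
North Farm takes 55 to reach its cap of 55 ; 225 left.
Give Riverbend 75 to hit its cap of 75 ; 150 left.
Ridge Plot: +60 to 60 (cap) ; 90 left.
Give Twin Wells 65 to hit its cap of 65 ; 25 left.
Only 25 left; Delta Co-op takes them to reach 25.

25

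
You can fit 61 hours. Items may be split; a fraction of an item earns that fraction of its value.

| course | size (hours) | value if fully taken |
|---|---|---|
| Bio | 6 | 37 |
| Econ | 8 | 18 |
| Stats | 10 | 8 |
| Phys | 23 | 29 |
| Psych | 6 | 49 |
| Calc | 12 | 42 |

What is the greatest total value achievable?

179.8

Best value per unit of size first: Psych 49/6≈8.17, Bio 37/6≈6.17, Calc 42/12≈3.5, Econ 18/8≈2.25, Phys 29/23≈1.26, Stats 8/10≈0.8.
Psych: take in full, 6 hours for value 49 — 55 left.
All 6 hours of Bio fit (value 37) — 49 remain.
Calc: take in full, 12 hours for value 42 — 37 left.
Econ: take in full, 8 hours for value 18 — 29 left.
Take all of Phys (23 hours, value 29) — 6 hours left.
Only 6 hours remain; take 6/10 of Stats for value 8×6/10 = 4.8.
Total value = 179.8.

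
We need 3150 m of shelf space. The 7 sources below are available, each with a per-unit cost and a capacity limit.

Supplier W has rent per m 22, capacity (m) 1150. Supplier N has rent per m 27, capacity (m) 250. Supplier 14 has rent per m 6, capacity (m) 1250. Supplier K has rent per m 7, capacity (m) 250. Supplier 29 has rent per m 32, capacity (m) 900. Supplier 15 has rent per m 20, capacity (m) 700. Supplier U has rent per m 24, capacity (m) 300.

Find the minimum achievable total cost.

44150

Cheapest first:
Supplier 14 (6): use full 1250 → 1900 m to go.
Supplier K at 7: take all 250 m → 1650 still needed.
Take 700 from Supplier 15 at 20 → need 950 more.
Take 950 from Supplier W at 22 to finish.
Supplier U, Supplier N, Supplier 29: unused.
Cost = 1250×6 + 250×7 + 700×20 + 950×22 = 44150.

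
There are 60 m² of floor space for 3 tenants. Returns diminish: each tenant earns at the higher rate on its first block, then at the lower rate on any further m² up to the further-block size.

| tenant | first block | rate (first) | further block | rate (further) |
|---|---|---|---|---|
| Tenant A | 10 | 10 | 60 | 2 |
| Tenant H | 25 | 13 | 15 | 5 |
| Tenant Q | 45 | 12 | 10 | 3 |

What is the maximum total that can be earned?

Treat each block as its own option and order by rate: Tenant H/first 13 > Tenant Q/first 12 > Tenant A/first 10 > Tenant H/second 5 > Tenant Q/second 3 > Tenant A/second 2.
Tenant H first at 13: fill all 25 ; 35 left.
Tenant Q/first: +35 of 45 at 12; pool empty.
Total = 13×25 + 12×35 = 745.

745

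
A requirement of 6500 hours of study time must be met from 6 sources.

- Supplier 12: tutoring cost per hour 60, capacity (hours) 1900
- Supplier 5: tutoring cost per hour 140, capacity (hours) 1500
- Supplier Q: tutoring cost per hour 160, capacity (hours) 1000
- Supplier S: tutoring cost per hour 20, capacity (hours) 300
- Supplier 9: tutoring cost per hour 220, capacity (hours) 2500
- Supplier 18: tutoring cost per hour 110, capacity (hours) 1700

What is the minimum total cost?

Cheapest first:
Supplier S (20): use full 300 ; 6200 hours to go.
Supplier 12 (60): use full 1900 ; 4300 hours to go.
Take 1700 from Supplier 18 at 110 ; need 2600 more.
Supplier 5 (140): use full 1500 ; 1100 hours to go.
Supplier Q at 160: take all 1000 hours ; 100 still needed.
Supplier 9 at 220: take 100 of its 2500 ; requirement met.
Cost = 300×20 + 1900×60 + 1700×110 + 1500×140 + 1000×160 + 100×220 = 699000.

699000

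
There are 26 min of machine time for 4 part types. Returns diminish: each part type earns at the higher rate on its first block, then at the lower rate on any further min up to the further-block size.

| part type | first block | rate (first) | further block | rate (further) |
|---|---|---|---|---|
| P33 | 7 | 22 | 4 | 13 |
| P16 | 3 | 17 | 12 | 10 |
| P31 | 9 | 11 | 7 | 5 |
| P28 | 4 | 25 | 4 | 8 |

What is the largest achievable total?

Rank every tier by rate: P28/first 25 > P33/first 22 > P16/first 17 > P33/second 13 > P31/first 11 > P16/second 10 > P28/second 8 > P31/second 5.
P28/first (25): +4 → 22 left.
P33 first at 22: fill all 7 → 15 left.
P16/first (17): +3 → 12 left.
P33/second (13): +4 → 8 left.
8 remain; put them into P31 first at 11.
Total = 25×4 + 22×7 + 17×3 + 13×4 + 11×8 = 445.

445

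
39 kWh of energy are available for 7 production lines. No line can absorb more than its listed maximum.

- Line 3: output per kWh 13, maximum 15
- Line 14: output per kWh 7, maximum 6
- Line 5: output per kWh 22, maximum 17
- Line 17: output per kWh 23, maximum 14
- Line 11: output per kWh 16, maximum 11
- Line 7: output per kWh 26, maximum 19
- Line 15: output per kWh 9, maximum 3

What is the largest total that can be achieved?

Rank by output per kWh: Line 7 26 > Line 17 23 > Line 5 22 > Line 11 16 > Line 3 13 > Line 15 9 > Line 14 7.
Give Line 7 19 to hit its cap of 19 → 20 left.
Give Line 17 14 to hit its cap of 14 → 6 left.
Line 5 has room for 17 but only 6 remain, so it gets 6.
Total = 22×6 + 23×14 + 26×19 = 948.

948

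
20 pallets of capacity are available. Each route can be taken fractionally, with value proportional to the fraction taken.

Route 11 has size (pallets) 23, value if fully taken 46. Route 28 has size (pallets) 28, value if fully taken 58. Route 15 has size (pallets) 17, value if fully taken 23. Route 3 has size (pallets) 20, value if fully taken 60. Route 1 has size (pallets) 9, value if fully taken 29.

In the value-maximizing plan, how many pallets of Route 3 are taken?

Best value per unit of size first: Route 1 29/9≈3.22, Route 3 60/20≈3, Route 28 58/28≈2.07, Route 11 46/23≈2, Route 15 23/17≈1.35.
All 9 pallets of Route 1 fit (value 29) — 11 remain.
11 pallets left: a 11/20 share of Route 3 gives 60×11/20 = 33.

11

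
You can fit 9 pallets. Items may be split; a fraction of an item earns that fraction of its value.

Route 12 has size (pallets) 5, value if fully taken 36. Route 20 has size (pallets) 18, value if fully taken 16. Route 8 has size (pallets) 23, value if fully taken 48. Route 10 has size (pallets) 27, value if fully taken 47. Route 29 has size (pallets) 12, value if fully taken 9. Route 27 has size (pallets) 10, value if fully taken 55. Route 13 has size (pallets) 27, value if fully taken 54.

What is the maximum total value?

Sort by value density: Route 12 36/5≈7.2, Route 27 55/10≈5.5, Route 8 48/23≈2.09, Route 13 54/27≈2, Route 10 47/27≈1.74, Route 20 16/18≈0.889, Route 29 9/12≈0.75.
Take all of Route 12 (5 pallets, value 36) — 4 pallets left.
Fill the last 4 pallets with part of Route 27: 4/10 of it earns 22.
Total value = 58.

58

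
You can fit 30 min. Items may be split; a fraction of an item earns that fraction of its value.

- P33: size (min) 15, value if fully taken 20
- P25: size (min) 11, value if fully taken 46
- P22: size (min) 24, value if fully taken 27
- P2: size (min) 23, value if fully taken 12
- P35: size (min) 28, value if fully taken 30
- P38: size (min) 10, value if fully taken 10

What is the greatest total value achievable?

Best value per unit of size first: P25 46/11≈4.18, P33 20/15≈1.33, P22 27/24≈1.12, P35 30/28≈1.07, P38 10/10≈1, P2 12/23≈0.522.
Take all of P25 (11 min, value 46) ; 19 min left.
All 15 min of P33 fit (value 20) ; 4 remain.
4 min left: a 4/24 share of P22 gives 27×4/24 = 4.5.
Total value = 70.5.

70.5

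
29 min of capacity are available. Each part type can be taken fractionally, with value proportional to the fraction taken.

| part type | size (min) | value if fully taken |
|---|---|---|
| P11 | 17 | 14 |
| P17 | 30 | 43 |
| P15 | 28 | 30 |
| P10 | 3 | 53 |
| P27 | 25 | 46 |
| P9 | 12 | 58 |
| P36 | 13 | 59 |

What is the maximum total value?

171.84

Best value per unit of size first: P10 53/3≈17.7, P9 58/12≈4.83, P36 59/13≈4.54, P27 46/25≈1.84, P17 43/30≈1.43, P15 30/28≈1.07, P11 14/17≈0.824.
Take all of P10 (3 min, value 53) — 26 min left.
Take all of P9 (12 min, value 58) — 14 min left.
All 13 min of P36 fit (value 59) — 1 remain.
Fill the last 1 min with part of P27: 1/25 of it earns 1.84.
Total value = 171.84.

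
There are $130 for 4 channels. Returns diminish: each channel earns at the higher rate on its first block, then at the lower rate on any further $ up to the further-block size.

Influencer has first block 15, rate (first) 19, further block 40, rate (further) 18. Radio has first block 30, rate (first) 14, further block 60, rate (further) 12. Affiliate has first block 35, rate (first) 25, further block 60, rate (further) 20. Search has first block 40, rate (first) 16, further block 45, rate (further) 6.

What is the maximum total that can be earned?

Treat each block as its own option and order by rate: Affiliate/tier1 25 > Affiliate/tier2 20 > Influencer/tier1 19 > Influencer/tier2 18 > Search/tier1 16 > Radio/tier1 14 > Radio/tier2 12 > Search/tier2 6.
Fill Affiliate tier1 block (35 at 25) → 95 left.
Affiliate/tier2 (20): +60 → 35 left.
Influencer tier1 at 19: fill all 15 → 20 left.
Influencer tier2 at 18: only 20 left, fill 20.
Total = 25×35 + 20×60 + 19×15 + 18×20 = 2720.

2720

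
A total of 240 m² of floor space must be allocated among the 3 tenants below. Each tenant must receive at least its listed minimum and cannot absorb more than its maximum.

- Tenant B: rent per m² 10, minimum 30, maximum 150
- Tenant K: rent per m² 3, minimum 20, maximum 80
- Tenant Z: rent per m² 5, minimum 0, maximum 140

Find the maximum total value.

Meeting every minimum uses 30+20+0 = 50 m², leaving 190.
Order the tenants by rent per m²: Tenant B 10 > Tenant Z 5 > Tenant K 3.
Tenant B: +120 to 150 (cap) → 70 left.
Only 70 left; Tenant Z takes them to reach 70.
Total = 10×150 + 3×20 + 5×70 = 1910.

1910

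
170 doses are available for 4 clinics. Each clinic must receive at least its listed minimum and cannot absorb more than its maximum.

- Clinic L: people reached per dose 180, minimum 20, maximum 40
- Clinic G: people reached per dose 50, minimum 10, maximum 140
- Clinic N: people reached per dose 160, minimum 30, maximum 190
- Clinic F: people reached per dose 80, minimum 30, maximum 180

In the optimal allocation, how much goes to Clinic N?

90

Meeting every minimum uses 20+10+30+30 = 90 doses, leaving 80.
Order the clinics by people reached per dose: Clinic L 180 > Clinic N 160 > Clinic F 80 > Clinic G 50.
Give Clinic L 20 more to hit its cap of 40 → 60 left.
Only 60 left; Clinic N takes them to reach 90.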